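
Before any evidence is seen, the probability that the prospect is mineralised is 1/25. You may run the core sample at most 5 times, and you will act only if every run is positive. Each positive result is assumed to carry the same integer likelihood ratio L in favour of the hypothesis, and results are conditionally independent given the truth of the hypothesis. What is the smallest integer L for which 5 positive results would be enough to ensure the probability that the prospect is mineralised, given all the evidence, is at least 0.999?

8

Prior odds = 0.04/0.96 = 1/24.
Target odds = 0.999/0.001 = 999.
Need L⁵ ≥ 999 ÷ (1/24) = 23976.
7⁵ = 16807 < 23976 ≤ 32768 = 8⁵, so L = 8.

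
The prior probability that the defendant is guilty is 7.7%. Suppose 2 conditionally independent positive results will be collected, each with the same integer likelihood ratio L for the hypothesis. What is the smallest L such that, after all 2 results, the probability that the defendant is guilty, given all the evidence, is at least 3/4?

Prior odds = 0.077/0.923 = 77/923.
Target odds = 0.75/0.25 = 3.
Need L² ≥ 3 ÷ (77/923) = 2769/77.
5² = 25 < 2769/77 ≤ 36 = 6², so L = 6.

6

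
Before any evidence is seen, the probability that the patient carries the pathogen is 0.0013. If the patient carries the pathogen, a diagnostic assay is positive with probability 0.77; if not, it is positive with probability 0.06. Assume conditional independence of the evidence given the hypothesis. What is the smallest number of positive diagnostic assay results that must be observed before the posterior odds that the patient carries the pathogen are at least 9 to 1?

4

Prior odds: 0.0013 ÷ 0.9987 = 13/9987.
Likelihood ratio of a positive = 0.77/0.06 = 77/6.
Target odds = 9.
Need (13/9987) × (77/6)ⁿ ≥ 9, i.e. (77/6)ⁿ ≥ 89883/13.
(77/6)³ = 456533/216 falls short of 89883/13 but (77/6)⁴ = 35153041/1296 reaches it, so n = 4.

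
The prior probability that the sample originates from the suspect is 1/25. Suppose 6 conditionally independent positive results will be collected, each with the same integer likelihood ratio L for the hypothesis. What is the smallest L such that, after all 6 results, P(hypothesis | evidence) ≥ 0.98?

Prior odds = 0.04/0.96 = 1/24.
Target odds = 0.98/0.02 = 49.
Need L⁶ ≥ 49 ÷ (1/24) = 1176.
3⁶ = 729 < 1176 ≤ 4096 = 4⁶, so L = 4.

4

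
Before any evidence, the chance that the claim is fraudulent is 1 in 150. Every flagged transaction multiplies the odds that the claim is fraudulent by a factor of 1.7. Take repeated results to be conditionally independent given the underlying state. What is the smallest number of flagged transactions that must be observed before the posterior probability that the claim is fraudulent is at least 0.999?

23

Prior odds: (1/150) ÷ (149/150) = 1/149.
Likelihood ratio per flagged transaction = 1.7.
Target odds: 0.999 ÷ 0.001 = 999.
Require 1.7ⁿ ≥ 999 ÷ (1/149) = 148851.
1.7²² ≈117456 falls short of 148851 but 1.7²³ ≈199676 reaches it, so n = 23.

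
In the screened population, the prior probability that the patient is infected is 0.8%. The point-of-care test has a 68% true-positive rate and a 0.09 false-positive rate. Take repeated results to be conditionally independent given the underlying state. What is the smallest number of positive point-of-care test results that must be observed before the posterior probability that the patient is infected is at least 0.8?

4

Prior odds = 0.008/0.992 = 1/124.
Likelihood ratio of a positive result = 0.68/0.09 = 68/9.
Target odds: 0.8 ÷ 0.2 = 4.
Require (68/9)ⁿ ≥ 4 ÷ (1/124) = 496.
(68/9)³ = 314432/729 falls short of 496 but (68/9)⁴ = 21381376/6561 reaches it, so n = 4.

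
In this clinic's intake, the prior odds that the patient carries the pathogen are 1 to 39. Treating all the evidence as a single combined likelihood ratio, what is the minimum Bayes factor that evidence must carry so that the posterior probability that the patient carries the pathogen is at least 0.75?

117

Prior odds = 1/39.
Target odds = 0.75/0.25 = 3.
Required Bayes factor = 3 ÷ (1/39) = 117.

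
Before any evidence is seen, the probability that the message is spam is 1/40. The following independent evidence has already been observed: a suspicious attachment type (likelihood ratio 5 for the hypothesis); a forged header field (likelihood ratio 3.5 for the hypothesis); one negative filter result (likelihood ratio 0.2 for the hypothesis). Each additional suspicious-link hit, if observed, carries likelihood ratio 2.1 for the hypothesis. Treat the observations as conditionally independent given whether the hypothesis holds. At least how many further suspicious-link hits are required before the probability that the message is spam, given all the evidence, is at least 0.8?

6

Prior odds = 0.025/0.975 = 1/39.
Combined Bayes factor of the evidence already in hand = 5 × 3.5 × 0.2 = 3.5.
Odds after that evidence = (1/39) × 3.5 = 7/78.
Target odds = 0.8/0.2 = 4.
Need 2.1ⁿ ≥ 4 ÷ (7/78) = 312/7.
2.1⁵ = 4084101/100000 falls short of 312/7 but 2.1⁶ = 85766121/1000000 reaches it, so n = 6.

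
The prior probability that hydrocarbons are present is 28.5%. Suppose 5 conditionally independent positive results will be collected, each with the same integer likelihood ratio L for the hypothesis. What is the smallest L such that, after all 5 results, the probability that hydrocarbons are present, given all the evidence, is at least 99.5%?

Prior odds = 0.285/0.715 = 57/143.
Target odds = 0.995/0.005 = 199.
Need L⁵ ≥ 199 ÷ (57/143) = 28457/57.
3⁵ = 243 < 28457/57 ≤ 1024 = 4⁵, so L = 4.

4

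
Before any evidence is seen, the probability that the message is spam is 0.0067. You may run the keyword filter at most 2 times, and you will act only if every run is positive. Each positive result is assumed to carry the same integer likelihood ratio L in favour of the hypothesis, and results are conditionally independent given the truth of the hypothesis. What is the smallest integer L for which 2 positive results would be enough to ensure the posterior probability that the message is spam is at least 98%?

Prior odds = 0.0067/0.9933 = 67/9933.
Target odds = 0.98/0.02 = 49.
Need L² ≥ 49 ÷ (67/9933) = 486717/67.
85² = 7225 < 486717/67 ≤ 7396 = 86², so L = 86.

86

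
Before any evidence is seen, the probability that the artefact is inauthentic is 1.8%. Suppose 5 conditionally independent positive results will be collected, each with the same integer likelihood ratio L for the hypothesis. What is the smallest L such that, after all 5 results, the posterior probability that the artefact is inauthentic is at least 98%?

5

Prior odds = 0.018/0.982 = 9/491.
Target odds = 0.98/0.02 = 49.
Need L⁵ ≥ 49 ÷ (9/491) = 24059/9.
4⁵ = 1024 < 24059/9 ≤ 3125 = 5⁵, so L = 5.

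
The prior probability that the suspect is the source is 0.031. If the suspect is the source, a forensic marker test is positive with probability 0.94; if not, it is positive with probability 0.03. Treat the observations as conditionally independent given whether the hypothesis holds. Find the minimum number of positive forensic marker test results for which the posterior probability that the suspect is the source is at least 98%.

3

Prior odds = 0.031/0.969 = 31/969.
Likelihood ratio of a positive = 0.94/0.03 = 94/3.
Target odds: 0.98 ÷ 0.02 = 49.
Need (31/969) × (94/3)ⁿ ≥ 49, i.e. (94/3)ⁿ ≥ 47481/31.
(94/3)² = 8836/9 falls short of 47481/31 but (94/3)³ = 830584/27 reaches it, so n = 3.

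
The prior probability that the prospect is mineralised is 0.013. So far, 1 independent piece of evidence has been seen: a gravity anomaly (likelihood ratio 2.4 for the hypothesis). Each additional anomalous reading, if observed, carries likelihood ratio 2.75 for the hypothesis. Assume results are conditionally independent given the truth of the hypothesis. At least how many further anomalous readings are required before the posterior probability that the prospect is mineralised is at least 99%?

8

Prior odds = 0.013/0.987 = 13/987.
Bayes factor of the evidence already in hand = 2.4.
Odds after that evidence = (13/987) × 2.4 = 52/1645.
Target odds = 0.99/0.01 = 99.
Need 2.75ⁿ ≥ 99 ÷ (52/1645) = 162855/52.
2.75⁷ = 19487171/16384 falls short of 162855/52 but 2.75⁸ = 214358881/65536 reaches it, so n = 8.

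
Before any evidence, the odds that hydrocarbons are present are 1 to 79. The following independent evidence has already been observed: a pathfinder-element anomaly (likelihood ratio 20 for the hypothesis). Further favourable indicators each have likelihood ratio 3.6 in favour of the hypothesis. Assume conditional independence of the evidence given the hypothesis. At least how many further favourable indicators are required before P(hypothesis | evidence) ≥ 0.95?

Prior odds = 1/79.
Bayes factor of the evidence already in hand = 20.
Odds after that evidence = (1/79) × 20 = 20/79.
Target odds = 0.95/0.05 = 19.
Need 3.6ⁿ ≥ 19 ÷ (20/79) = 75.05.
3.6³ = 46.656 falls short of 75.05 but 3.6⁴ = 167.9616 reaches it, so n = 4.

4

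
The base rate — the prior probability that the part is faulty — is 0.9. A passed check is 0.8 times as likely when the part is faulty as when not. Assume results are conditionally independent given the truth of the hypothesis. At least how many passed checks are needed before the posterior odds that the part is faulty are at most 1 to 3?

15

Prior odds = 0.9/0.1 = 9.
Likelihood ratio per passed check = 0.8.
Target odds = 1/3.
Need 9 × 0.8ⁿ ≤ 1/3, i.e. 0.8ⁿ ≤ 1/27.
0.8¹⁴ ≈0.0439805 is still above 1/27 but 0.8¹⁵ ≈0.0351844 is at or below it, so n = 15.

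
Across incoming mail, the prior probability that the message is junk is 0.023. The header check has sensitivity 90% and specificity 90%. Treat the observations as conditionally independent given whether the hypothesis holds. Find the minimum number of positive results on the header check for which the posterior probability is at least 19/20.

4

Prior odds = 0.023/0.977 = 23/977.
False-positive rate = 1 − 0.9 = 0.1; likelihood ratio of a positive = 0.9/0.1 = 9.
Target posterior odds = 0.95/0.05 = 19.
Require 9ⁿ ≥ 19 ÷ (23/977) = 18563/23.
9³ = 729 falls short of 18563/23 but 9⁴ = 6561 reaches it, so n = 4.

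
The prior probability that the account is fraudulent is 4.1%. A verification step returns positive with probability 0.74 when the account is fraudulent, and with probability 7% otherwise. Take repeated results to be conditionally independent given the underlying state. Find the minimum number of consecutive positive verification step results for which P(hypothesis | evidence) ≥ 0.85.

3

Prior odds = 0.041/0.959 = 41/959.
Likelihood ratio of a positive result = 0.74/0.07 = 74/7.
Target posterior odds = 0.85/0.15 = 17/3.
Need (41/959) × (74/7)ⁿ ≥ 17/3, i.e. (74/7)ⁿ ≥ 16303/123.
(74/7)² = 5476/49 falls short of 16303/123 but (74/7)³ = 405224/343 reaches it, so n = 3.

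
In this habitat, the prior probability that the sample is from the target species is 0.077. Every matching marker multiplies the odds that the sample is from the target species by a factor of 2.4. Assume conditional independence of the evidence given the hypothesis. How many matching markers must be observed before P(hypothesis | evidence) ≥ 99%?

Prior odds = 0.077/0.923 = 77/923.
Likelihood ratio per matching marker = 2.4.
Target posterior odds = 0.99/0.01 = 99.
Need (77/923) × 2.4ⁿ ≥ 99, i.e. 2.4ⁿ ≥ 8307/7.
2.4⁸ = 429981696/390625 falls short of 8307/7 but 2.4⁹ ≈2641.81 reaches it, so n = 9.

9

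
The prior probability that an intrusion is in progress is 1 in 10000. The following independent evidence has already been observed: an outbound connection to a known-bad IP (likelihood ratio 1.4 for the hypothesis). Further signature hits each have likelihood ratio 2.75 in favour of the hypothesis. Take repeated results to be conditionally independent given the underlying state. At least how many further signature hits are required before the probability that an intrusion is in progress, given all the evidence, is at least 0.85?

11

Prior odds = 0.0001/0.9999 = 1/9999.
Bayes factor of the evidence already in hand = 1.4.
Odds after that evidence = (1/9999) × 1.4 = 7/49995.
Target odds = 0.85/0.15 = 17/3.
Need 2.75ⁿ ≥ 17/3 ÷ (7/49995) = 283305/7.
2.75¹⁰ ≈24735.9 falls short of 283305/7 but 2.75¹¹ ≈68023.6 reaches it, so n = 11.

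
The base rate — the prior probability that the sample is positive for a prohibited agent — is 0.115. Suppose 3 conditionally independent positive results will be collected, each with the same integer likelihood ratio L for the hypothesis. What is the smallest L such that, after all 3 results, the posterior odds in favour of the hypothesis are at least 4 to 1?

4

Prior odds = 0.115/0.885 = 23/177.
Target odds = 4.
Need L³ ≥ 4 ÷ (23/177) = 708/23.
3³ = 27 < 708/23 ≤ 64 = 4³, so L = 4.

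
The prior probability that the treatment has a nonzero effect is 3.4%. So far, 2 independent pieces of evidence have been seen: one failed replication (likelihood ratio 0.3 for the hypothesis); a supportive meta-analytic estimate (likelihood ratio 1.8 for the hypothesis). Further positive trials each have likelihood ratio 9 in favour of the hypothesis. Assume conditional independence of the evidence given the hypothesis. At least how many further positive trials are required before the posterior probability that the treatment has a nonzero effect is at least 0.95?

Prior odds = 0.034/0.966 = 17/483.
Combined Bayes factor of the evidence already in hand = 0.3 × 1.8 = 0.54.
Odds after that evidence = (17/483) × 0.54 = 153/8050.
Target odds = 0.95/0.05 = 19.
Need 9ⁿ ≥ 19 ÷ (153/8050) = 152950/153.
9³ = 729 falls short of 152950/153 but 9⁴ = 6561 reaches it, so n = 4.

4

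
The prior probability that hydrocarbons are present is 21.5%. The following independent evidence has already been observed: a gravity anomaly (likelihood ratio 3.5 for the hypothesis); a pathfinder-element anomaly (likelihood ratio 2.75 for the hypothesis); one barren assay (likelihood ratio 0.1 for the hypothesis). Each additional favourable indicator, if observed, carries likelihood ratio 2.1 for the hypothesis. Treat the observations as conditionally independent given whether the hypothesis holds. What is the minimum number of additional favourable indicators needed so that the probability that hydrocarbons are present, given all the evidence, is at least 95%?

6

Prior odds = 0.215/0.785 = 43/157.
Combined Bayes factor of the evidence already in hand = 3.5 × 2.75 × 0.1 = 0.9625.
Odds after that evidence = (43/157) × 0.9625 = 3311/12560.
Target odds = 0.95/0.05 = 19.
Need 2.1ⁿ ≥ 19 ÷ (3311/12560) = 238640/3311.
2.1⁵ = 4084101/100000 falls short of 238640/3311 but 2.1⁶ = 85766121/1000000 reaches it, so n = 6.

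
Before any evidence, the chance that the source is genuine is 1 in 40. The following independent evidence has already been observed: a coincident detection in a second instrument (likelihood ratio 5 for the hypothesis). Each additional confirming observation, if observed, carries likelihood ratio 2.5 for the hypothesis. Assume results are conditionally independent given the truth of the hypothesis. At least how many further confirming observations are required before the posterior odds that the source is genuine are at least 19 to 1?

Prior odds = 0.025/0.975 = 1/39.
Bayes factor of the evidence already in hand = 5.
Odds after that evidence = (1/39) × 5 = 5/39.
Target odds = 19.
Need 2.5ⁿ ≥ 19 ÷ (5/39) = 148.2.
2.5⁵ = 97.65625 falls short of 148.2 but 2.5⁶ = 244.140625 reaches it, so n = 6.

6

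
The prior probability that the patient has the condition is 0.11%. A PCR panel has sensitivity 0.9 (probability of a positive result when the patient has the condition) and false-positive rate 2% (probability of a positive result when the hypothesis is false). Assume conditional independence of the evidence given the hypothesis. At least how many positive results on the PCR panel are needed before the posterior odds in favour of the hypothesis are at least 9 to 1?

3

Prior odds: 0.0011 ÷ 0.9989 = 11/9989.
Likelihood ratio of a positive result = 0.9/0.02 = 45.
Target odds = 9.
Require 45ⁿ ≥ 9 ÷ (11/9989) = 89901/11.
45² = 2025 falls short of 89901/11 but 45³ = 91125 reaches it, so n = 3.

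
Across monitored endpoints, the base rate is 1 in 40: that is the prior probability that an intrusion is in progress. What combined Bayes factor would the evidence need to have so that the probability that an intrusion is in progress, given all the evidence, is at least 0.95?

Prior odds = 0.025/0.975 = 1/39.
Target odds = 0.95/0.05 = 19.
Required Bayes factor = 19 ÷ (1/39) = 741.

741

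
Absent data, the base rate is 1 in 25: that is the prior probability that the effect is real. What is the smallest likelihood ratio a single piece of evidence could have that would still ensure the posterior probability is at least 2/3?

Prior odds = 0.04/0.96 = 1/24.
Target odds = (2/3)/(1/3) = 2.
Required Bayes factor = 2 ÷ (1/24) = 48.

48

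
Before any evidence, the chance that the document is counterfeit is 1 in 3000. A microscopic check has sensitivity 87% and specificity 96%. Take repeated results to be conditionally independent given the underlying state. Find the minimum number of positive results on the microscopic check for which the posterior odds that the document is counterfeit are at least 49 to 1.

4

Prior odds: (1/3000) ÷ (2999/3000) = 1/2999.
False-positive rate = 1 − 0.96 = 0.04; likelihood ratio of a positive = 0.87/0.04 = 21.75.
Target odds = 49.
Require 21.75ⁿ ≥ 49 ÷ (1/2999) = 146951.
21.75³ = 658503/64 falls short of 146951 but 21.75⁴ = 57289761/256 reaches it, so n = 4.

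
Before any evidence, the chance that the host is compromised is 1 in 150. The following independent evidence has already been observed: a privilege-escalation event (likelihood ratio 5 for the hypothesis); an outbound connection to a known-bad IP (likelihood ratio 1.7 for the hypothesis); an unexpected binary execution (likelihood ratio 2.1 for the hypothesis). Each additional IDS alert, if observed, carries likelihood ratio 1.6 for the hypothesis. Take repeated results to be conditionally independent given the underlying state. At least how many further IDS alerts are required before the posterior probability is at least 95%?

11

Prior odds = (1/150)/(149/150) = 1/149.
Combined Bayes factor of the evidence already in hand = 5 × 1.7 × 2.1 = 17.85.
Odds after that evidence = (1/149) × 17.85 = 357/2980.
Target odds = 0.95/0.05 = 19.
Need 1.6ⁿ ≥ 19 ÷ (357/2980) = 56620/357.
1.6¹⁰ ≈109.951 falls short of 56620/357 but 1.6¹¹ ≈175.922 reaches it, so n = 11.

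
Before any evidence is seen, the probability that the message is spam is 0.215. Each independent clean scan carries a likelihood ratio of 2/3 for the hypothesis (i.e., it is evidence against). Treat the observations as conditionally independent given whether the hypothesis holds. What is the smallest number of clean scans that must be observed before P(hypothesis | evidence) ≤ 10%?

Prior odds: 0.215 ÷ 0.785 = 43/157.
Likelihood ratio per clean scan = 2/3.
Target odds: 0.1 ÷ 0.9 = 1/9.
Need (43/157) × (2/3)ⁿ ≤ 1/9, i.e. (2/3)ⁿ ≤ 157/387.
(2/3)² = 4/9 is still above 157/387 but (2/3)³ = 8/27 is at or below it, so n = 3.

3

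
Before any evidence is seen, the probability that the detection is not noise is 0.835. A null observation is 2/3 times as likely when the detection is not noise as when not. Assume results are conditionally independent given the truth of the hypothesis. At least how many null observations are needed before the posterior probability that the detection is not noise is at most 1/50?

14

Prior odds: 0.835 ÷ 0.165 = 167/33.
Likelihood ratio per null observation = 2/3.
Target posterior odds = 0.02/0.98 = 1/49.
Need (167/33) × (2/3)ⁿ ≤ 1/49, i.e. (2/3)ⁿ ≤ 33/8183.
(2/3)¹³ = 8192/1594323 is still above 33/8183 but (2/3)¹⁴ = 16384/4782969 is at or below it, so n = 14.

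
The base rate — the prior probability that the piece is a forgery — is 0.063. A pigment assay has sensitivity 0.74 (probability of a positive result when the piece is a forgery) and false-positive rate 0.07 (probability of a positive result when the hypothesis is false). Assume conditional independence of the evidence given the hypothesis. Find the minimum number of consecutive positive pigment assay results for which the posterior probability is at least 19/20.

3

Prior odds = 0.063/0.937 = 63/937.
Likelihood ratio of a positive result = 0.74/0.07 = 74/7.
Target posterior odds = 0.95/0.05 = 19.
Need (63/937) × (74/7)ⁿ ≥ 19, i.e. (74/7)ⁿ ≥ 17803/63.
(74/7)² = 5476/49 falls short of 17803/63 but (74/7)³ = 405224/343 reaches it, so n = 3.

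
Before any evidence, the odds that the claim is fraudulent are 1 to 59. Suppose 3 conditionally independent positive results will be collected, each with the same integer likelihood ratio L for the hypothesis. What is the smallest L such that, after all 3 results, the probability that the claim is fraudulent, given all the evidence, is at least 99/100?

Prior odds = 1/59.
Target odds = 0.99/0.01 = 99.
Need L³ ≥ 99 ÷ (1/59) = 5841.
18³ = 5832 < 5841 ≤ 6859 = 19³, so L = 19.

19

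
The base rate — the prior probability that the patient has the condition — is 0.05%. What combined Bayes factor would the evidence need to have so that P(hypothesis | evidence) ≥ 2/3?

Prior odds = 0.0005/0.9995 = 1/1999.
Target odds = (2/3)/(1/3) = 2.
Required Bayes factor = 2 ÷ (1/1999) = 3998.

3998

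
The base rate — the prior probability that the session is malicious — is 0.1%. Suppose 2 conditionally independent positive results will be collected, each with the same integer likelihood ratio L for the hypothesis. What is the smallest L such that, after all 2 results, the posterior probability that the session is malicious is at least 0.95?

138

Prior odds = 0.001/0.999 = 1/999.
Target odds = 0.95/0.05 = 19.
Need L² ≥ 19 ÷ (1/999) = 18981.
137² = 18769 < 18981 ≤ 19044 = 138², so L = 138.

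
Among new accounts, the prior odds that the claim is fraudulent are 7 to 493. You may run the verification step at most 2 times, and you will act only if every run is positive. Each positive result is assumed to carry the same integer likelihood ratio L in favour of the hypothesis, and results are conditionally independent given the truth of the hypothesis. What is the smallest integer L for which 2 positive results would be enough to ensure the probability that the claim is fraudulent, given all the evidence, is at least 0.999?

Prior odds = 7/493.
Target odds = 0.999/0.001 = 999.
Need L² ≥ 999 ÷ (7/493) = 492507/7.
265² = 70225 < 492507/7 ≤ 70756 = 266², so L = 266.

266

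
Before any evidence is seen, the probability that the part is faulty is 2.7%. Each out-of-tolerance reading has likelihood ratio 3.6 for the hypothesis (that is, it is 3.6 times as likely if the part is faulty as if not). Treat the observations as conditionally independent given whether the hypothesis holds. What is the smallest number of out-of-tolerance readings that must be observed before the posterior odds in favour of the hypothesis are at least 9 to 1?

Prior odds: 0.027 ÷ 0.973 = 27/973.
Likelihood ratio per out-of-tolerance reading = 3.6.
Target odds = 9.
Need (27/973) × 3.6ⁿ ≥ 9, i.e. 3.6ⁿ ≥ 973/3.
3.6⁴ = 167.9616 falls short of 973/3 but 3.6⁵ = 604.66176 reaches it, so n = 5.

5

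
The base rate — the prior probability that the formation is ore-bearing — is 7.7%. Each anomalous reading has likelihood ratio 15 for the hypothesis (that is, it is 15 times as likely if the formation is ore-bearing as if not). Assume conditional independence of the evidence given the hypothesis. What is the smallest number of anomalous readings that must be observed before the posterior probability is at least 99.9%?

Prior odds: 0.077 ÷ 0.923 = 77/923.
Likelihood ratio per anomalous reading = 15.
Target posterior odds = 0.999/0.001 = 999.
Require 15ⁿ ≥ 999 ÷ (77/923) = 922077/77.
15³ = 3375 falls short of 922077/77 but 15⁴ = 50625 reaches it, so n = 4.

4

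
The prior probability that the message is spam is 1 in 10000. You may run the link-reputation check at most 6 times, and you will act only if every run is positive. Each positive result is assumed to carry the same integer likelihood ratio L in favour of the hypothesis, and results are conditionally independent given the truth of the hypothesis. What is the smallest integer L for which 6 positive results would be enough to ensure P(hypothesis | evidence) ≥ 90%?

7

Prior odds = 0.0001/0.9999 = 1/9999.
Target odds = 0.9/0.1 = 9.
Need L⁶ ≥ 9 ÷ (1/9999) = 89991.
6⁶ = 46656 < 89991 ≤ 117649 = 7⁶, so L = 7.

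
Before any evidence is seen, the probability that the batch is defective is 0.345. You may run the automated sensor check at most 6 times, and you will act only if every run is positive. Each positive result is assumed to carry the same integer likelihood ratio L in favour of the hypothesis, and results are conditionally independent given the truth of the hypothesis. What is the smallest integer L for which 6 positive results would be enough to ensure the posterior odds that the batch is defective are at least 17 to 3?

2

Prior odds = 0.345/0.655 = 69/131.
Target odds = 17/3.
Need L⁶ ≥ 17/3 ÷ (69/131) = 2227/207.
1⁶ = 1 < 2227/207 ≤ 64 = 2⁶, so L = 2.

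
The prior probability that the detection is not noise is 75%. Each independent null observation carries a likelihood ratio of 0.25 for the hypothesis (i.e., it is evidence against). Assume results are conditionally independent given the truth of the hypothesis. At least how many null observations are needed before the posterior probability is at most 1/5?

Prior odds: 0.75 ÷ 0.25 = 3.
Likelihood ratio per null observation = 0.25.
Target odds: 0.2 ÷ 0.8 = 0.25.
Need 3 × 0.25ⁿ ≤ 0.25, i.e. 0.25ⁿ ≤ 1/12.
0.25¹ = 0.25 is still above 1/12 but 0.25² = 0.0625 is at or below it, so n = 2.

2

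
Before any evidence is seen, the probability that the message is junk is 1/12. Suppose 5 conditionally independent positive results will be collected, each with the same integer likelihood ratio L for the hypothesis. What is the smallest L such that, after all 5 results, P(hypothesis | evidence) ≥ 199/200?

5

Prior odds = (1/12)/(11/12) = 1/11.
Target odds = 0.995/0.005 = 199.
Need L⁵ ≥ 199 ÷ (1/11) = 2189.
4⁵ = 1024 < 2189 ≤ 3125 = 5⁵, so L = 5.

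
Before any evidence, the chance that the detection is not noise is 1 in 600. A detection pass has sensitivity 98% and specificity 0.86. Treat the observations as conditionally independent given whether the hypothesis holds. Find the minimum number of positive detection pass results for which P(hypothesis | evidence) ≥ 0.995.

7

Prior odds = (1/600)/(599/600) = 1/599.
False-positive rate = 1 − 0.86 = 0.14; likelihood ratio of a positive = 0.98/0.14 = 7.
Target odds: 0.995 ÷ 0.005 = 199.
Require 7ⁿ ≥ 199 ÷ (1/599) = 119201.
7⁶ = 117649 falls short of 119201 but 7⁷ = 823543 reaches it, so n = 7.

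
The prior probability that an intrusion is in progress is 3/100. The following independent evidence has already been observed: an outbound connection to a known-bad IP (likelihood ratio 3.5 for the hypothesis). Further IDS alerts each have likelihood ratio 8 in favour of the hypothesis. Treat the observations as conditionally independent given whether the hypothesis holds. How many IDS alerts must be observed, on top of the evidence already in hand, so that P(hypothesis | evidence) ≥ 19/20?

Prior odds = 0.03/0.97 = 3/97.
Bayes factor of the evidence already in hand = 3.5.
Odds after that evidence = (3/97) × 3.5 = 21/194.
Target odds = 0.95/0.05 = 19.
Need 8ⁿ ≥ 19 ÷ (21/194) = 3686/21.
8² = 64 falls short of 3686/21 but 8³ = 512 reaches it, so n = 3.

3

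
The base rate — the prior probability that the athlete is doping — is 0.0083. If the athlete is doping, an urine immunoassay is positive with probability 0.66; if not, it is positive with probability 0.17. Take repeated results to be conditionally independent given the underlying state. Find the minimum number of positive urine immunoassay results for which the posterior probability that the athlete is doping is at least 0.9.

6

Prior odds = 0.0083/0.9917 = 83/9917.
Likelihood ratio of a positive = 0.66/0.17 = 66/17.
Target odds: 0.9 ÷ 0.1 = 9.
Require (66/17)ⁿ ≥ 9 ÷ (83/9917) = 89253/83.
(66/17)⁵ ≈882.013 falls short of 89253/83 but (66/17)⁶ ≈3424.29 reaches it, so n = 6.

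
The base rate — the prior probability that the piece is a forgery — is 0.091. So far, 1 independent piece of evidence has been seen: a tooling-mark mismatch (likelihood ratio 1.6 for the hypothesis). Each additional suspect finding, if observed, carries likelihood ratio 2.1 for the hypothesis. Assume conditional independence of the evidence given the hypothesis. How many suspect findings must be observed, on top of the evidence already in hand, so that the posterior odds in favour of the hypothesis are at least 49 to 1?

8

Prior odds = 0.091/0.909 = 91/909.
Bayes factor of the evidence already in hand = 1.6.
Odds after that evidence = (91/909) × 1.6 = 728/4545.
Target odds = 49.
Need 2.1ⁿ ≥ 49 ÷ (728/4545) = 31815/104.
2.1⁷ ≈180.109 falls short of 31815/104 but 2.1⁸ ≈378.229 reaches it, so n = 8.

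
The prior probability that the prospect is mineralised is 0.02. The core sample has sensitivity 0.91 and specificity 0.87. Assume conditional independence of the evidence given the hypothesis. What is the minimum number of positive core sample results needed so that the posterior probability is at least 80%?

3

Prior odds: 0.02 ÷ 0.98 = 1/49.
False-positive rate = 1 − 0.87 = 0.13; likelihood ratio of a positive = 0.91/0.13 = 7.
Target posterior odds = 0.8/0.2 = 4.
Require 7ⁿ ≥ 4 ÷ (1/49) = 196.
7² = 49 falls short of 196 but 7³ = 343 reaches it, so n = 3.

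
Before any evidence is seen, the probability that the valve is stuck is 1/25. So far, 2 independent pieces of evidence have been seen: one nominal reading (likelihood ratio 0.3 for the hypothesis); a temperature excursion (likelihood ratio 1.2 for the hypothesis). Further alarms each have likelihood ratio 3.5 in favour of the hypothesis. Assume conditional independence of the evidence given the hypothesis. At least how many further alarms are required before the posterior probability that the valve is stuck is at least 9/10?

6

Prior odds = 0.04/0.96 = 1/24.
Combined Bayes factor of the evidence already in hand = 0.3 × 1.2 = 0.36.
Odds after that evidence = (1/24) × 0.36 = 0.015.
Target odds = 0.9/0.1 = 9.
Need 3.5ⁿ ≥ 9 ÷ 0.015 = 600.
3.5⁵ = 525.21875 falls short of 600 but 3.5⁶ = 1838.265625 reaches it, so n = 6.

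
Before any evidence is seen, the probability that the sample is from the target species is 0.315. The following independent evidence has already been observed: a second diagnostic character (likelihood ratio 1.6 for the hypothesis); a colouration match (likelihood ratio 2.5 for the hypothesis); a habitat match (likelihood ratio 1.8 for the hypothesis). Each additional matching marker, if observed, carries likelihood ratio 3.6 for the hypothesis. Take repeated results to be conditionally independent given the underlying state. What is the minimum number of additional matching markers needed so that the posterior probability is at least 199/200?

4

Prior odds = 0.315/0.685 = 63/137.
Combined Bayes factor of the evidence already in hand = 1.6 × 2.5 × 1.8 = 7.2.
Odds after that evidence = (63/137) × 7.2 = 2268/685.
Target odds = 0.995/0.005 = 199.
Need 3.6ⁿ ≥ 199 ÷ (2268/685) = 136315/2268.
3.6³ = 46.656 falls short of 136315/2268 but 3.6⁴ = 167.9616 reaches it, so n = 4.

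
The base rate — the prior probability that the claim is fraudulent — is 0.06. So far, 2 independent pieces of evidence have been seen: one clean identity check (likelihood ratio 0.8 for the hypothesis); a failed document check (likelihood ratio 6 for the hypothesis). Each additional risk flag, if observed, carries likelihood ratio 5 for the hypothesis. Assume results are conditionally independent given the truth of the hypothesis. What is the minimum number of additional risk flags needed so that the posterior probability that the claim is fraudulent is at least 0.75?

2

Prior odds = 0.06/0.94 = 3/47.
Combined Bayes factor of the evidence already in hand = 0.8 × 6 = 4.8.
Odds after that evidence = (3/47) × 4.8 = 72/235.
Target odds = 0.75/0.25 = 3.
Need 5ⁿ ≥ 3 ÷ (72/235) = 235/24.
5¹ = 5 falls short of 235/24 but 5² = 25 reaches it, so n = 2.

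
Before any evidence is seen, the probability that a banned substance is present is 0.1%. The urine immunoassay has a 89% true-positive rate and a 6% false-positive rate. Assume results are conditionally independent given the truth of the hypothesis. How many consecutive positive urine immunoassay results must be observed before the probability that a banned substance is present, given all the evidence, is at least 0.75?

Prior odds = 0.001/0.999 = 1/999.
Likelihood ratio of a positive result = 0.89/0.06 = 89/6.
Target posterior odds = 0.75/0.25 = 3.
Need (1/999) × (89/6)ⁿ ≥ 3, i.e. (89/6)ⁿ ≥ 2997.
(89/6)² = 7921/36 falls short of 2997 but (89/6)³ = 704969/216 reaches it, so n = 3.

3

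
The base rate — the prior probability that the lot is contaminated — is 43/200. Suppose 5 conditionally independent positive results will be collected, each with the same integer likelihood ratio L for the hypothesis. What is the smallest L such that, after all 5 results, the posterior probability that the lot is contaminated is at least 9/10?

Prior odds = 0.215/0.785 = 43/157.
Target odds = 0.9/0.1 = 9.
Need L⁵ ≥ 9 ÷ (43/157) = 1413/43.
2⁵ = 32 < 1413/43 ≤ 243 = 3⁵, so L = 3.

3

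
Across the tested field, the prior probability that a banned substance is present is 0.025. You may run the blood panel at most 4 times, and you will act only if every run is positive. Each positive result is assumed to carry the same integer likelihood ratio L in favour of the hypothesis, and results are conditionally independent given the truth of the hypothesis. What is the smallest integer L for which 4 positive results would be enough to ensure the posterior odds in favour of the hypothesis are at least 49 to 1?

Prior odds = 0.025/0.975 = 1/39.
Target odds = 49.
Need L⁴ ≥ 49 ÷ (1/39) = 1911.
6⁴ = 1296 < 1911 ≤ 2401 = 7⁴, so L = 7.

7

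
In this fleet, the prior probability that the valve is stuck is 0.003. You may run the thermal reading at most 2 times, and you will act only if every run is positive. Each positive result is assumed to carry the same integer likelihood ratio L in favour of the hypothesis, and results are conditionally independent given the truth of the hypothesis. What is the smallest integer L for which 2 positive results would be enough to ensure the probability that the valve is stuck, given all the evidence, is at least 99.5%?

Prior odds = 0.003/0.997 = 3/997.
Target odds = 0.995/0.005 = 199.
Need L² ≥ 199 ÷ (3/997) = 198403/3.
257² = 66049 < 198403/3 ≤ 66564 = 258², so L = 258.

258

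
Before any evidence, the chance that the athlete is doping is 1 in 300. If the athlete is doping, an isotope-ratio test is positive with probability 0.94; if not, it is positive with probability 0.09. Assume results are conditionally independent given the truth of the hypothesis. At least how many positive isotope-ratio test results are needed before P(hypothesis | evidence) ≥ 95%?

Prior odds: (1/300) ÷ (299/300) = 1/299.
Likelihood ratio of a positive = 0.94/0.09 = 94/9.
Target odds: 0.95 ÷ 0.05 = 19.
Require (94/9)ⁿ ≥ 19 ÷ (1/299) = 5681.
(94/9)³ = 830584/729 falls short of 5681 but (94/9)⁴ = 78074896/6561 reaches it, so n = 4.

4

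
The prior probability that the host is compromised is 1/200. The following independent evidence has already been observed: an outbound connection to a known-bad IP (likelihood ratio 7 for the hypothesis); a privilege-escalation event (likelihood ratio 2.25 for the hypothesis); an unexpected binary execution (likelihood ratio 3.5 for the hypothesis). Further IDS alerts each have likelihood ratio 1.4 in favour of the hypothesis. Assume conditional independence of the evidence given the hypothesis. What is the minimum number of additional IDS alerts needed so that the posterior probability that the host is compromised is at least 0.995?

Prior odds = 0.005/0.995 = 1/199.
Combined Bayes factor of the evidence already in hand = 7 × 2.25 × 3.5 = 55.125.
Odds after that evidence = (1/199) × 55.125 = 441/1592.
Target odds = 0.995/0.005 = 199.
Need 1.4ⁿ ≥ 199 ÷ (441/1592) = 316808/441.
1.4¹⁹ ≈597.63 falls short of 316808/441 but 1.4²⁰ ≈836.683 reaches it, so n = 20.

20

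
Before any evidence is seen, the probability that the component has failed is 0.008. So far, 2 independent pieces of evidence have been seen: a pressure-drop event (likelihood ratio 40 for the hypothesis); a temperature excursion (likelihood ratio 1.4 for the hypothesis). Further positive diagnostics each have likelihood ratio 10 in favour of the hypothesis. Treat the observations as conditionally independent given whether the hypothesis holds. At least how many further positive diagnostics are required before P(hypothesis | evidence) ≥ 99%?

Prior odds = 0.008/0.992 = 1/124.
Combined Bayes factor of the evidence already in hand = 40 × 1.4 = 56.
Odds after that evidence = (1/124) × 56 = 14/31.
Target odds = 0.99/0.01 = 99.
Need 10ⁿ ≥ 99 ÷ (14/31) = 3069/14.
10² = 100 falls short of 3069/14 but 10³ = 1000 reaches it, so n = 3.

3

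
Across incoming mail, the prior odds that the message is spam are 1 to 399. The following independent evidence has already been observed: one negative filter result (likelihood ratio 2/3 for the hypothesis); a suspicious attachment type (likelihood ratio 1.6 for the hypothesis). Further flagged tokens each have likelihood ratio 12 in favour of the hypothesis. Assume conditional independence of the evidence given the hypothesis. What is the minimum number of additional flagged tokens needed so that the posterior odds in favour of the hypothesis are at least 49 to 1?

Prior odds = 1/399.
Combined Bayes factor of the evidence already in hand = (2/3) × 1.6 = 16/15.
Odds after that evidence = (1/399) × 16/15 = 16/5985.
Target odds = 49.
Need 12ⁿ ≥ 49 ÷ (16/5985) = 18329.0625.
12³ = 1728 falls short of 18329.0625 but 12⁴ = 20736 reaches it, so n = 4.

4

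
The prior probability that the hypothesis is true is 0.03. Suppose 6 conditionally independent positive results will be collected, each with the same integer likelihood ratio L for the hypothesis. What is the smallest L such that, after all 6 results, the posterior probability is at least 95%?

Prior odds = 0.03/0.97 = 3/97.
Target odds = 0.95/0.05 = 19.
Need L⁶ ≥ 19 ÷ (3/97) = 1843/3.
2⁶ = 64 < 1843/3 ≤ 729 = 3⁶, so L = 3.

3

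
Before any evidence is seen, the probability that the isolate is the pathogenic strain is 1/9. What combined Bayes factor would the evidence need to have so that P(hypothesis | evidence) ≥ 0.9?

Prior odds = (1/9)/(8/9) = 0.125.
Target odds = 0.9/0.1 = 9.
Required Bayes factor = 9 ÷ 0.125 = 72.

72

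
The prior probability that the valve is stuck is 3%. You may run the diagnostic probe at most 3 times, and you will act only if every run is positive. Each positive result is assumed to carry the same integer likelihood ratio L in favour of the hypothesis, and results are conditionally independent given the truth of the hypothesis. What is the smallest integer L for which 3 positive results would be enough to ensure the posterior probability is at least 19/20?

Prior odds = 0.03/0.97 = 3/97.
Target odds = 0.95/0.05 = 19.
Need L³ ≥ 19 ÷ (3/97) = 1843/3.
8³ = 512 < 1843/3 ≤ 729 = 9³, so L = 9.

9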